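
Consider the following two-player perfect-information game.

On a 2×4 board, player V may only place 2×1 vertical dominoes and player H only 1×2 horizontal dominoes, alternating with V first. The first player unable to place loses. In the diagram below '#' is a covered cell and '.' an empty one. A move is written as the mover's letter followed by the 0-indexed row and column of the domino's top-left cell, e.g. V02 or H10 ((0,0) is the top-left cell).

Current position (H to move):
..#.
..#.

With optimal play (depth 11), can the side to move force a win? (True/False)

H winning at [..#./..#.]: True

p1 H@[..#./..#.]: H00[###./..#.]+1* H10[..#./###.]+1
p2 V@[###./..#.]: V03[####/..##]-1*
p3 H@[####/..##]: H10[####/####]+1*
p4 V@[####/####] terminal -1; root [..#./..#.] d11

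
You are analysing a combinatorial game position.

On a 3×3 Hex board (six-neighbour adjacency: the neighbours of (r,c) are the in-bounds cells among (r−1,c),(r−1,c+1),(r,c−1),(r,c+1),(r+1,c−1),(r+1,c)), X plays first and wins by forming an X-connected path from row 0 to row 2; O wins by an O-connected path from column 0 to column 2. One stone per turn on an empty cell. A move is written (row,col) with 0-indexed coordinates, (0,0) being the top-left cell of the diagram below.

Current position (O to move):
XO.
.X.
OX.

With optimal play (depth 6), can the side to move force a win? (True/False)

p1 O@[XO./.X./OX.]: (0,2)[XOO/.X./OX.]-1* (1,0)[XO./OX./OX.]-1 (1,2)[XO./.XO/OX.]-1 (2,2)[XO./.X./OXO]-1
p2 X@[XOO/.X./OX.]: (1,0)[XOO/XX./OX.]+1* (1,2)[XOO/.XX/OX.]-1 (2,2)[XOO/.X./OXX]-1
p3 O@[XOO/XX./OX.] terminal -1; root [XO./.X./OX.] d6

O winning at [XO./.X./OX.]: False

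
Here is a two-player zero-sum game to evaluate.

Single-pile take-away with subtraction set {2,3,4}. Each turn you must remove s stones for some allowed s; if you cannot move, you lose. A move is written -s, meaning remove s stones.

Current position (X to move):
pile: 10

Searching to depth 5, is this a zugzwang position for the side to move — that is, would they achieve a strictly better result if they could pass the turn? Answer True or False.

ply 1, X at 10 | -2=-1→8; -3=+1→7*; -4=+1→6
ply 2, O at 7 | -2=-1→5*; -3=-1→4; -4=-1→3
ply 3, X at 5 | -2=-1→3; -3=-1→2; -4=+1→1*
ply 4: 1 is terminal -1 (O); from 10 depth 5
suppose X passes — search the same position with O to move:
pass> ply 1, O at 10 | -2=-1→8; -3=+1→7*; -4=+1→6
pass> ply 2, X at 7 | -2=-1→5*; -3=-1→4; -4=-1→3
pass> ply 3, O at 5 | -2=-1→3; -3=-1→2; -4=+1→1*
pass> ply 4: 1 is terminal -1 (X); from 10 depth 5
for X: play +1, pass -1

zugzwang(10, X) = False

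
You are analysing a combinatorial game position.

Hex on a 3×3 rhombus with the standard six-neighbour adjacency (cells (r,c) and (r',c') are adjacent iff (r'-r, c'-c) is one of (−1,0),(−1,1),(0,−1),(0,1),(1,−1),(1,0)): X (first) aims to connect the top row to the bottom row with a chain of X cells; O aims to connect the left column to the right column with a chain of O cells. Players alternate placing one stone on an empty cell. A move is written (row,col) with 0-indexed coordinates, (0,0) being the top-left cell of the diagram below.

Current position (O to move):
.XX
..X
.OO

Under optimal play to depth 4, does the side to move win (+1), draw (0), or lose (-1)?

p1 O@[.XX/..X/.OO]: (0,0)[OXX/..X/.OO]-1 (1,0)[.XX/O.X/.OO]+1* (1,1)[.XX/.OX/.OO]+1 (2,0)[.XX/..X/OOO]+1
p2 X@[.XX/O.X/.OO]: (0,0)[XXX/O.X/.OO]-1* (1,1)[.XX/OXX/.OO]-1 (2,0)[.XX/O.X/XOO]-1
p3 O@[XXX/O.X/.OO]: (1,1)[XXX/OOX/.OO]+1* (2,0)[XXX/O.X/OOO]+1
p4 X@[XXX/OOX/.OO] terminal -1; root [.XX/..X/.OO] d4

value(.XX/..X/.OO, O) = +1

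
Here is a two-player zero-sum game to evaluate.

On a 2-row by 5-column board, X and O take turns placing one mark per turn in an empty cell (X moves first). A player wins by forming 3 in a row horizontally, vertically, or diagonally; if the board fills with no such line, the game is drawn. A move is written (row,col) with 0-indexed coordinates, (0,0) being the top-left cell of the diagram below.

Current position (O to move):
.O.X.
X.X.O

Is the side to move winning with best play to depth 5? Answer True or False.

[.O.X./X.X.O] O move#1: (0,0):-1/OO.X./X.X.O, (0,2):-1/.OOX./X.X.O, (0,4):-1/.O.XO/X.X.O, (1,1):+0/.O.X./XOX.O*, (1,3):-1/.O.X./X.XOO
[.O.X./XOX.O] X move#2: (0,0):+0/XO.X./XOX.O*, (0,2):+0/.OXX./XOX.O, (0,4):+0/.O.XX/XOX.O, (1,3):+0/.O.X./XOXXO
[XO.X./XOX.O] O move#3: (0,2):+0/XOOX./XOX.O*, (0,4):+0/XO.XO/XOX.O, (1,3):+0/XO.X./XOXOO
[XOOX./XOX.O] X move#4: (0,4):+0/XOOXX/XOX.O*, (1,3):+0/XOOX./XOXXO
[XOOXX/XOX.O] O move#5: (1,3):+0/XOOXX/XOXOO*
[XOOXX/XOXOO] end (terminal +0, X#6); searched .O.X./X.X.O to 5

O winning at [.O.X./X.X.O]: False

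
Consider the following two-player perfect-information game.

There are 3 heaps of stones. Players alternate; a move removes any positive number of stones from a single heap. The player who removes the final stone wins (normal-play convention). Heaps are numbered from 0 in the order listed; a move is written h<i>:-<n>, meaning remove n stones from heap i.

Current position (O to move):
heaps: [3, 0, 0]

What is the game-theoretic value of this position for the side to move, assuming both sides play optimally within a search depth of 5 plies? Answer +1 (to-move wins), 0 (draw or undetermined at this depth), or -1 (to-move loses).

[(3,0,0)] O move#1: h0:-1:-1/(2,0,0), h0:-2:-1/(1,0,0), h0:-3:+1/(0,0,0)*
[(0,0,0)] end (terminal -1, X#2); searched (3,0,0) to 5

value((3,0,0), O) = +1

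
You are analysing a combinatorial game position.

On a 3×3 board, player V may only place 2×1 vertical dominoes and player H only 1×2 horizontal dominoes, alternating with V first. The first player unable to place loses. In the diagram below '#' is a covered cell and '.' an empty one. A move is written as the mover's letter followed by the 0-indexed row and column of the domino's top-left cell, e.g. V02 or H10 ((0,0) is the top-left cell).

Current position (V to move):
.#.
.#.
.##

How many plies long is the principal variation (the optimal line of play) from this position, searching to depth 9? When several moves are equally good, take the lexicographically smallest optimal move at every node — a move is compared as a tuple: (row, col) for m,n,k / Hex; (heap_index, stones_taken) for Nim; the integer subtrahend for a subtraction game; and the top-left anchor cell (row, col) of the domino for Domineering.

PV length from [.#./.#./.##]: 1 ply

[.#./.#./.##] V move#1: V00:+1/##./##./.##*, V02:+1/.##/.##/.##, V10:+1/.#./##./###
[##./##./.##] end (terminal -1, H#2); searched .#./.#./.## to 9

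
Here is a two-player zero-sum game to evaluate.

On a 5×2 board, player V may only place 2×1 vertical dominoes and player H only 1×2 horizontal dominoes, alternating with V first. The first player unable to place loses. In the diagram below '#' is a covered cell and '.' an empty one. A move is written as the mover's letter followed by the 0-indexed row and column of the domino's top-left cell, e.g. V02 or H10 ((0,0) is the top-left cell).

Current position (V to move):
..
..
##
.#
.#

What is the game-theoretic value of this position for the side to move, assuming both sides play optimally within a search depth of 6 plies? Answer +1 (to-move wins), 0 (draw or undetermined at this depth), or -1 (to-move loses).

p1 V@[../../##/.#/.#]: V00[#./#./##/.#/.#]+1* V01[.#/.#/##/.#/.#]+1 V30[../../##/##/##]-1
p2 H@[#./#./##/.#/.#] terminal -1; root [../../##/.#/.#] d6

value(../../##/.#/.#, V) = +1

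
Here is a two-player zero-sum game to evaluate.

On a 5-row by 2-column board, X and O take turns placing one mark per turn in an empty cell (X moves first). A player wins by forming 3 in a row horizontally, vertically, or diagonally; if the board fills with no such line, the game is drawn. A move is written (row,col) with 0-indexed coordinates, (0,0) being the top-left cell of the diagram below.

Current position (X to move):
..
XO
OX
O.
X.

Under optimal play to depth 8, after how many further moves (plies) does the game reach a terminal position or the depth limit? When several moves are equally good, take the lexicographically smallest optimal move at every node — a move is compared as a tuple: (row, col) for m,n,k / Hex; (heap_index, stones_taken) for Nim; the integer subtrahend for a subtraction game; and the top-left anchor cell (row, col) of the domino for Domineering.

PV length from [../XO/OX/O./X.]: 4 plies

[../XO/OX/O./X.] X move#1: (0,0):+0/X./XO/OX/O./X.*, (0,1):+0/.X/XO/OX/O./X., (3,1):+0/../XO/OX/OX/X., (4,1):+0/../XO/OX/O./XX
[X./XO/OX/O./X.] O move#2: (0,1):+0/XO/XO/OX/O./X.*, (3,1):+0/X./XO/OX/OO/X., (4,1):+0/X./XO/OX/O./XO
[XO/XO/OX/O./X.] X move#3: (3,1):+0/XO/XO/OX/OX/X.*, (4,1):+0/XO/XO/OX/O./XX
[XO/XO/OX/OX/X.] O move#4: (4,1):+0/XO/XO/OX/OX/XO*
[XO/XO/OX/OX/XO] end (terminal +0, X#5); searched ../XO/OX/O./X. to 8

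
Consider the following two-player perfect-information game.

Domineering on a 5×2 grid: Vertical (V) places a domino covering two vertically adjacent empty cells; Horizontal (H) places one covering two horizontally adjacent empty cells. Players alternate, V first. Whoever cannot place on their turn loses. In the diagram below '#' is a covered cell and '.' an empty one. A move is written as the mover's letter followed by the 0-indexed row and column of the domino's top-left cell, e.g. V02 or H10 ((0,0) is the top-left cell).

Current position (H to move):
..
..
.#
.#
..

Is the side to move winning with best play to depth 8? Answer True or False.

H winning at [../../.#/.#/..]: True

p1 H@[../../.#/.#/..]: H00[##/../.#/.#/..]+1* H10[../##/.#/.#/..]+1 H40[../../.#/.#/##]-1
p2 V@[##/../.#/.#/..]: V10[##/#./##/.#/..]-1* V20[##/../##/##/..]-1 V30[##/../.#/##/#.]-1
p3 H@[##/#./##/.#/..]: H40[##/#./##/.#/##]+1*
p4 V@[##/#./##/.#/##] terminal -1; root [../../.#/.#/..] d8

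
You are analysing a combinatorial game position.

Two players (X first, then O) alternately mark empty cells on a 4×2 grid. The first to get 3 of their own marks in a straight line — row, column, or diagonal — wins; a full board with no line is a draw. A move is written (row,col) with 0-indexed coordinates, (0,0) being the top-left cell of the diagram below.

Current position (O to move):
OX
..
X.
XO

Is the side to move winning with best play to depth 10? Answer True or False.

ply 1, O at OX/../X./XO | (1,0)=+0→OX/O./X./XO*; (1,1)=-1→OX/.O/X./XO; (2,1)=-1→OX/../XO/XO
ply 2, X at OX/O./X./XO | (1,1)=+0→OX/OX/X./XO*; (2,1)=+0→OX/O./XX/XO
ply 3, O at OX/OX/X./XO | (2,1)=+0→OX/OX/XO/XO*
ply 4: OX/OX/XO/XO is terminal +0 (X); from OX/../X./XO depth 10

O winning at [OX/../X./XO]: False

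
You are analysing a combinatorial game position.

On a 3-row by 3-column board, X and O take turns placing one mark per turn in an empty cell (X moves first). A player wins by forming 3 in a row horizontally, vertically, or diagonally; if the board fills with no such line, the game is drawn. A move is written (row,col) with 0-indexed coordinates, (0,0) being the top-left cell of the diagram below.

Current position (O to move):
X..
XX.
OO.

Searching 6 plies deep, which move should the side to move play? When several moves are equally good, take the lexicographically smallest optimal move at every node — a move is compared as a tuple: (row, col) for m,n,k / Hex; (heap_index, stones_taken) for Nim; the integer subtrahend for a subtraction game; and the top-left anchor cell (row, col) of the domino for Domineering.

p1 O@[X../XX./OO.]: (0,1)[XO./XX./OO.]-1 (0,2)[X.O/XX./OO.]-1 (1,2)[X../XXO/OO.]-1 (2,2)[X../XX./OOO]+1*
p2 X@[X../XX./OOO] terminal -1; root [X../XX./OO.] d6

O's best at [X../XX./OO.]: (2,2)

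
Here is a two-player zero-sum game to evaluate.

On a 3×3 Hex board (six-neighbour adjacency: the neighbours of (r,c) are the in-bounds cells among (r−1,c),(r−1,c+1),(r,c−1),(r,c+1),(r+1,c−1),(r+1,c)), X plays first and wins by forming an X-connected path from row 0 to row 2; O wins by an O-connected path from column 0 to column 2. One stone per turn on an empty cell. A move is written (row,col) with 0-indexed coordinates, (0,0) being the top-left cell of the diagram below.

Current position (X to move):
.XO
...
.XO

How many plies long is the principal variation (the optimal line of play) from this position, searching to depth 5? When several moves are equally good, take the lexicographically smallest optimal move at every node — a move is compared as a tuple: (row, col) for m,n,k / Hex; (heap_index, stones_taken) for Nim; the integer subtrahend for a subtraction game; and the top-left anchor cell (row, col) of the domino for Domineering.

ply 1, X at .XO/.../.XO | (0,0)=-1→XXO/.../.XO; (1,0)=+1→.XO/X../.XO*; (1,1)=+1→.XO/.X./.XO; (1,2)=-1→.XO/..X/.XO; (2,0)=+1→.XO/.../XXO
ply 2, O at .XO/X../.XO | (0,0)=-1→OXO/X../.XO*; (1,1)=-1→.XO/XO./.XO; (1,2)=-1→.XO/X.O/.XO; (2,0)=-1→.XO/X../OXO
ply 3, X at OXO/X../.XO | (1,1)=+1→OXO/XX./.XO*; (1,2)=+1→OXO/X.X/.XO; (2,0)=+1→OXO/X../XXO
ply 4: OXO/XX./.XO is terminal -1 (O); from .XO/.../.XO depth 5

PV length from [.XO/.../.XO]: 3 plies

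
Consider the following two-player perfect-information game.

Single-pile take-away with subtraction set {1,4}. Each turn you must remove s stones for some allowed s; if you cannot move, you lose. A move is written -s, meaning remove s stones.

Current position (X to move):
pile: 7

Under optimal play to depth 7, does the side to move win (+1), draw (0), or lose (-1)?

value(7, X) = -1

[7] X move#1: -1:-1/6*, -4:-1/3
[6] O move#2: -1:+1/5*, -4:+1/2
[5] X move#3: -1:-1/4*, -4:-1/1
[4] O move#4: -1:-1/3, -4:+1/0*
[0] end (terminal -1, X#5); searched 7 to 7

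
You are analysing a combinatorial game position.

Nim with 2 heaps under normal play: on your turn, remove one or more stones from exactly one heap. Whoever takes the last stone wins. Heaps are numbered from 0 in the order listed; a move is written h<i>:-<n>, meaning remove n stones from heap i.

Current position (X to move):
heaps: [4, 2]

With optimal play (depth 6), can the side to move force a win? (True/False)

ply 1, X at (4,2) | h0:-1=-1→(3,2); h0:-2=+1→(2,2)*; h0:-3=-1→(1,2); h0:-4=-1→(0,2); h1:-1=-1→(4,1); h1:-2=-1→(4,0)
ply 2, O at (2,2) | h0:-1=-1→(1,2)*; h0:-2=-1→(0,2); h1:-1=-1→(2,1); h1:-2=-1→(2,0)
ply 3, X at (1,2) | h0:-1=-1→(0,2); h1:-1=+1→(1,1)*; h1:-2=-1→(1,0)
ply 4, O at (1,1) | h0:-1=-1→(0,1)*; h1:-1=-1→(1,0)
ply 5, X at (0,1) | h1:-1=+1→(0,0)*
ply 6: (0,0) is terminal -1 (O); from (4,2) depth 6

X winning at [(4,2)]: True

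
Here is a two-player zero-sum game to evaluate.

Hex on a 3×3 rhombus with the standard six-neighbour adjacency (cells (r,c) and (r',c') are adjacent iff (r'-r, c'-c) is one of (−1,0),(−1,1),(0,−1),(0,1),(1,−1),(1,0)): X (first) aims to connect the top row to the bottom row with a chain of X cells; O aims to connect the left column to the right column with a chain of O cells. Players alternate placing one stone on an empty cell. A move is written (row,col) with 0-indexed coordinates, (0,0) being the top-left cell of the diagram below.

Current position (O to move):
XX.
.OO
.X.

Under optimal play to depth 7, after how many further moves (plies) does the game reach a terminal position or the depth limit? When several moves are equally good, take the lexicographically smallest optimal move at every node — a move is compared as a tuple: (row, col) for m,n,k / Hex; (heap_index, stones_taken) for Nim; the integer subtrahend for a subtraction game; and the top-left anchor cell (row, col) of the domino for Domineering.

PV length from [XX./.OO/.X.]: 3 plies

p1 O@[XX./.OO/.X.]: (0,2)[XXO/.OO/.X.]+1* (1,0)[XX./OOO/.X.]+1 (2,0)[XX./.OO/OX.]+1 (2,2)[XX./.OO/.XO]+1
p2 X@[XXO/.OO/.X.]: (1,0)[XXO/XOO/.X.]-1* (2,0)[XXO/.OO/XX.]-1 (2,2)[XXO/.OO/.XX]-1
p3 O@[XXO/XOO/.X.]: (2,0)[XXO/XOO/OX.]+1* (2,2)[XXO/XOO/.XO]-1
p4 X@[XXO/XOO/OX.] terminal -1; root [XX./.OO/.X.] d7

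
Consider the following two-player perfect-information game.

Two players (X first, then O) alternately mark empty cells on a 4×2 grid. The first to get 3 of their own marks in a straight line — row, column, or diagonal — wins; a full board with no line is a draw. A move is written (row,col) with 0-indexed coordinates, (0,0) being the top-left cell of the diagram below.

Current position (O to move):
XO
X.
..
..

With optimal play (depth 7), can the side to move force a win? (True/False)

O winning at [XO/X./../..]: False

p1 O@[XO/X./../..]: (1,1)[XO/XO/../..]-1 (2,0)[XO/X./O./..]+0* (2,1)[XO/X./.O/..]-1 (3,0)[XO/X./../O.]-1 (3,1)[XO/X./../.O]-1
p2 X@[XO/X./O./..]: (1,1)[XO/XX/O./..]+0* (2,1)[XO/X./OX/..]+0 (3,0)[XO/X./O./X.]+0 (3,1)[XO/X./O./.X]+0
p3 O@[XO/XX/O./..]: (2,1)[XO/XX/OO/..]+0* (3,0)[XO/XX/O./O.]+0 (3,1)[XO/XX/O./.O]+0
p4 X@[XO/XX/OO/..]: (3,0)[XO/XX/OO/X.]+0* (3,1)[XO/XX/OO/.X]+0
p5 O@[XO/XX/OO/X.]: (3,1)[XO/XX/OO/XO]+0*
p6 X@[XO/XX/OO/XO] terminal +0; root [XO/X./../..] d7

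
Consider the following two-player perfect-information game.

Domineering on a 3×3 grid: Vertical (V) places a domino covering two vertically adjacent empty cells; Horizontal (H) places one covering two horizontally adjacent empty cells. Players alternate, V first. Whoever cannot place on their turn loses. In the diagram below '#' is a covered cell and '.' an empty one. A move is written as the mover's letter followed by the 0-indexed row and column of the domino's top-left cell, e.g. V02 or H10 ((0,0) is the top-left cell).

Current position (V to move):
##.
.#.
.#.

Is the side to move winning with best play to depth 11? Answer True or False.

p1 V@[##./.#./.#.]: V02[###/.##/.#.]+1* V10[##./##./##.]+1 V12[##./.##/.##]+1
p2 H@[###/.##/.#.] terminal -1; root [##./.#./.#.] d11

V winning at [##./.#./.#.]: True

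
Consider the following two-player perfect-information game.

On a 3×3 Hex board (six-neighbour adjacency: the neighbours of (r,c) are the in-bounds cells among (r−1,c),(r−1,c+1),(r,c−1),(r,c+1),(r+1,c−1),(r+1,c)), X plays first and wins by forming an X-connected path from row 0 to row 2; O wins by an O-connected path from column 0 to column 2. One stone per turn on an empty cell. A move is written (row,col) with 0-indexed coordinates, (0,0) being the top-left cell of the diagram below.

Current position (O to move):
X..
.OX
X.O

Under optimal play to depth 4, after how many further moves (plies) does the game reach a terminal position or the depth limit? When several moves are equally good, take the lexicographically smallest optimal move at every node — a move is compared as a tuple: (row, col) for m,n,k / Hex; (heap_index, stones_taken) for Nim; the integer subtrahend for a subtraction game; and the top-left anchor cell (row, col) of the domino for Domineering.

p1 O@[X../.OX/X.O]: (0,1)[XO./.OX/X.O]-1 (0,2)[X.O/.OX/X.O]-1 (1,0)[X../OOX/X.O]+1* (2,1)[X../.OX/XOO]-1
p2 X@[X../OOX/X.O]: (0,1)[XX./OOX/X.O]-1* (0,2)[X.X/OOX/X.O]-1 (2,1)[X../OOX/XXO]-1
p3 O@[XX./OOX/X.O]: (0,2)[XXO/OOX/X.O]+1* (2,1)[XX./OOX/XOO]+1
p4 X@[XXO/OOX/X.O] terminal -1; root [X../.OX/X.O] d4

PV length from [X../.OX/X.O]: 3 plies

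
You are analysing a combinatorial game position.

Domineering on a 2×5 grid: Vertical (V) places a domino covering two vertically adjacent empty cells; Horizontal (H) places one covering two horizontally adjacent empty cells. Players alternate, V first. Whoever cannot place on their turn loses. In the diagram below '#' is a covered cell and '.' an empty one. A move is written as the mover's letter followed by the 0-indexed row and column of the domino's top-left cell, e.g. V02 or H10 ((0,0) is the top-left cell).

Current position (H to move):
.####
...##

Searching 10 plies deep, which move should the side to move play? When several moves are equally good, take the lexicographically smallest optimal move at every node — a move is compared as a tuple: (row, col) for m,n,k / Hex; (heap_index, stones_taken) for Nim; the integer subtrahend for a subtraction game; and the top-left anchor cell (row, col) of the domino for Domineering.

H's best at [.####/...##]: H10

[.####/...##] H move#1: H10:+1/.####/##.##*, H11:-1/.####/.####
[.####/##.##] end (terminal -1, V#2); searched .####/...## to 10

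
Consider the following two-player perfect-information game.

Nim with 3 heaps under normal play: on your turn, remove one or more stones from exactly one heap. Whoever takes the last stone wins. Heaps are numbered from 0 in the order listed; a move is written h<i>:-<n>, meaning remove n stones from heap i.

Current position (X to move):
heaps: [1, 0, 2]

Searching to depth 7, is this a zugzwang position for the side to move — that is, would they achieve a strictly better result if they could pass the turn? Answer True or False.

zugzwang((1,0,2), X) = False

[(1,0,2)] X move#1: h0:-1:-1/(0,0,2), h2:-1:+1/(1,0,1)*, h2:-2:-1/(1,0,0)
[(1,0,1)] O move#2: h0:-1:-1/(0,0,1)*, h2:-1:-1/(1,0,0)
[(0,0,1)] X move#3: h2:-1:+1/(0,0,0)*
[(0,0,0)] end (terminal -1, O#4); searched (1,0,2) to 7
suppose X passes — search the same position with O to move:
pass> [(1,0,2)] O move#1: h0:-1:-1/(0,0,2), h2:-1:+1/(1,0,1)*, h2:-2:-1/(1,0,0)
pass> [(1,0,1)] X move#2: h0:-1:-1/(0,0,1)*, h2:-1:-1/(1,0,0)
pass> [(0,0,1)] O move#3: h2:-1:+1/(0,0,0)*
pass> [(0,0,0)] end (terminal -1, X#4); searched (1,0,2) to 7
for X: play +1, pass -1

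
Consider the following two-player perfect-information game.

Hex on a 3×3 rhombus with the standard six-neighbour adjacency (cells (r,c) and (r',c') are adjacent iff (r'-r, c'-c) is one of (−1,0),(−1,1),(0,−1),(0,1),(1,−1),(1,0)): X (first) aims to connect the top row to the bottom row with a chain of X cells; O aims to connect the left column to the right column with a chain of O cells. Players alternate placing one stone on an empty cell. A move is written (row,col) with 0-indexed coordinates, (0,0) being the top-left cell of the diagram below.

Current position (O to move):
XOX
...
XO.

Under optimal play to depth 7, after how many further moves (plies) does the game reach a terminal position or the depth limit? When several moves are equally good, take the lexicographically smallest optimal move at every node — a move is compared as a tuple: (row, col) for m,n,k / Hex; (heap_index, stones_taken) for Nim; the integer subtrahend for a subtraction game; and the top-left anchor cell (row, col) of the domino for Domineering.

ply 1, O at XOX/.../XO. | (1,0)=-1→XOX/O../XO.*; (1,1)=-1→XOX/.O./XO.; (1,2)=-1→XOX/..O/XO.; (2,2)=-1→XOX/.../XOO
ply 2, X at XOX/O../XO. | (1,1)=+1→XOX/OX./XO.*; (1,2)=+1→XOX/O.X/XO.; (2,2)=+1→XOX/O../XOX
ply 3: XOX/OX./XO. is terminal -1 (O); from XOX/.../XO. depth 7

PV length from [XOX/.../XO.]: 2 plies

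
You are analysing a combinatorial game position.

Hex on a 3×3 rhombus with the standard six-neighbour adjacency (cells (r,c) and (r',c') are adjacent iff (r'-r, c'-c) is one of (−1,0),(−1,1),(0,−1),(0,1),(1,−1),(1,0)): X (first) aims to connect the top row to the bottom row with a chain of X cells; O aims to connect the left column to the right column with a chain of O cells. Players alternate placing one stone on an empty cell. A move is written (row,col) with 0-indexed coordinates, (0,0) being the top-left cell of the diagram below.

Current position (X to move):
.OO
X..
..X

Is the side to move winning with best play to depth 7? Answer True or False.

p1 X@[.OO/X../..X]: (0,0)[XOO/X../..X]+1* (1,1)[.OO/XX./..X]-1 (1,2)[.OO/X.X/..X]-1 (2,0)[.OO/X../X.X]-1 (2,1)[.OO/X../.XX]-1
p2 O@[XOO/X../..X]: (1,1)[XOO/XO./..X]-1* (1,2)[XOO/X.O/..X]-1 (2,0)[XOO/X../O.X]-1 (2,1)[XOO/X../.OX]-1
p3 X@[XOO/XO./..X]: (1,2)[XOO/XOX/..X]-1 (2,0)[XOO/XO./X.X]+1* (2,1)[XOO/XO./.XX]-1
p4 O@[XOO/XO./X.X] terminal -1; root [.OO/X../..X] d7

X winning at [.OO/X../..X]: True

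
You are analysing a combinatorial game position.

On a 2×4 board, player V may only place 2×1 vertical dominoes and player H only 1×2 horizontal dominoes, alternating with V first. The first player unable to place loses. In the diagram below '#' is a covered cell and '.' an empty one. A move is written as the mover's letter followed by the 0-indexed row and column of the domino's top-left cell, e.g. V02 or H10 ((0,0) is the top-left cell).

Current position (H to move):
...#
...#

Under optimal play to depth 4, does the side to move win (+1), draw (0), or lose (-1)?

value(...#/...#, H) = +1

ply 1, H at ...#/...# | H00=+1→##.#/...#*; H01=+1→.###/...#; H10=+1→...#/##.#; H11=+1→...#/.###
ply 2, V at ##.#/...# | V02=-1→####/..##*
ply 3, H at ####/..## | H10=+1→####/####*
ply 4: ####/#### is terminal -1 (V); from ...#/...# depth 4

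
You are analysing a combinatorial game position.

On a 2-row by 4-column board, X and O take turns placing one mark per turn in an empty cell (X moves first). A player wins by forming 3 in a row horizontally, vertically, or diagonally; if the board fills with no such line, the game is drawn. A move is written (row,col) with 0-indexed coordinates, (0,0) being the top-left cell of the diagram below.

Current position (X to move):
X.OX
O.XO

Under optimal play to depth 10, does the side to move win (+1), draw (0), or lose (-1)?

ply 1, X at X.OX/O.XO | (0,1)=+0→XXOX/O.XO*; (1,1)=+0→X.OX/OXXO
ply 2, O at XXOX/O.XO | (1,1)=+0→XXOX/OOXO*
ply 3: XXOX/OOXO is terminal +0 (X); from X.OX/O.XO depth 10

value(X.OX/O.XO, X) = 0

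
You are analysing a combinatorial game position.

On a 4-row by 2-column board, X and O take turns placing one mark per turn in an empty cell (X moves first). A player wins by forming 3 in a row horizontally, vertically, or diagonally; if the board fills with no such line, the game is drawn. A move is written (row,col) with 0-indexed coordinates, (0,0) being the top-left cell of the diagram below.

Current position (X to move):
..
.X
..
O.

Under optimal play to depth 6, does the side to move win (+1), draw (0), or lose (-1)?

ply 1, X at ../.X/../O. | (0,0)=+0→X./.X/../O.; (0,1)=+0→.X/.X/../O.; (1,0)=+0→../XX/../O.; (2,0)=+0→../.X/X./O.; (2,1)=+1→../.X/.X/O.*; (3,1)=+0→../.X/../OX
ply 2, O at ../.X/.X/O. | (0,0)=-1→O./.X/.X/O.*; (0,1)=-1→.O/.X/.X/O.; (1,0)=-1→../OX/.X/O.; (2,0)=-1→../.X/OX/O.; (3,1)=-1→../.X/.X/OO
ply 3, X at O./.X/.X/O. | (0,1)=+1→OX/.X/.X/O.*; (1,0)=+1→O./XX/.X/O.; (2,0)=+1→O./.X/XX/O.; (3,1)=+1→O./.X/.X/OX
ply 4: OX/.X/.X/O. is terminal -1 (O); from ../.X/../O. depth 6

value(../.X/../O., X) = +1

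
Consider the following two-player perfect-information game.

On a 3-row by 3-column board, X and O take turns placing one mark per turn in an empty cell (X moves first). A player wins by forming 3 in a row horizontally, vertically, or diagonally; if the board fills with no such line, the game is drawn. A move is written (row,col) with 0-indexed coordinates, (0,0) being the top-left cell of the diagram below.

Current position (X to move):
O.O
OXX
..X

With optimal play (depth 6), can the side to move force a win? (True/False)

ply 1, X at O.O/OXX/..X | (0,1)=-1→OXO/OXX/..X*; (2,0)=-1→O.O/OXX/X.X; (2,1)=-1→O.O/OXX/.XX
ply 2, O at OXO/OXX/..X | (2,0)=+1→OXO/OXX/O.X*; (2,1)=+0→OXO/OXX/.OX
ply 3: OXO/OXX/O.X is terminal -1 (X); from O.O/OXX/..X depth 6

X winning at [O.O/OXX/..X]: False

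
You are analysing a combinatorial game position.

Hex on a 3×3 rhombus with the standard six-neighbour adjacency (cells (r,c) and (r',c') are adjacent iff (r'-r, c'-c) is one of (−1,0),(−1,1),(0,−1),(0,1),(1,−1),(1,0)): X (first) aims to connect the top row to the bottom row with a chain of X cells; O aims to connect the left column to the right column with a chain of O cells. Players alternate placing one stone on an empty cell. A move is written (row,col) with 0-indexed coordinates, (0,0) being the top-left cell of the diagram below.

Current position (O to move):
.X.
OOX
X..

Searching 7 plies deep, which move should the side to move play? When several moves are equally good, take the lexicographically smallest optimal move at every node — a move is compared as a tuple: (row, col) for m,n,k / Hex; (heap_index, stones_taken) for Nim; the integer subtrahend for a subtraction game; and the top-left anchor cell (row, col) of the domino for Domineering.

O's best at [.X./OOX/X..]: (0,2)

[.X./OOX/X..] O move#1: (0,0):-1/OX./OOX/X.., (0,2):+1/.XO/OOX/X..*, (2,1):+1/.X./OOX/XO., (2,2):+1/.X./OOX/X.O
[.XO/OOX/X..] end (terminal -1, X#2); searched .X./OOX/X.. to 7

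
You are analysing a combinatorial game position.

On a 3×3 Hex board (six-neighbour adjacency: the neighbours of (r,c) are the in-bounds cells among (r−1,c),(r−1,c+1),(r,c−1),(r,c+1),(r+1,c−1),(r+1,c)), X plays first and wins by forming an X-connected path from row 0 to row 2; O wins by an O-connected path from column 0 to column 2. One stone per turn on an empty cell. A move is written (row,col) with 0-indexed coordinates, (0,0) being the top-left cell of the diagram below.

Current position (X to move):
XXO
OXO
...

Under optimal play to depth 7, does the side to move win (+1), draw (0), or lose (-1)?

[XXO/OXO/...] X move#1: (2,0):+1/XXO/OXO/X..*, (2,1):+1/XXO/OXO/.X., (2,2):+1/XXO/OXO/..X
[XXO/OXO/X..] end (terminal -1, O#2); searched XXO/OXO/... to 7

value(XXO/OXO/..., X) = +1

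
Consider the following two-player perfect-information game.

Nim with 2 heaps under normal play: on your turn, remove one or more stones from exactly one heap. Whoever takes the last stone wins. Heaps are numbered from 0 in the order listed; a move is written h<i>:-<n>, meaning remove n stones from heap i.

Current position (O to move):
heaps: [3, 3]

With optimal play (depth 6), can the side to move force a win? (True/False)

O winning at [(3,3)]: False

[(3,3)] O move#1: h0:-1:-1/(2,3)*, h0:-2:-1/(1,3), h0:-3:-1/(0,3), h1:-1:-1/(3,2), h1:-2:-1/(3,1), h1:-3:-1/(3,0)
[(2,3)] X move#2: h0:-1:-1/(1,3), h0:-2:-1/(0,3), h1:-1:+1/(2,2)*, h1:-2:-1/(2,1), h1:-3:-1/(2,0)
[(2,2)] O move#3: h0:-1:-1/(1,2)*, h0:-2:-1/(0,2), h1:-1:-1/(2,1), h1:-2:-1/(2,0)
[(1,2)] X move#4: h0:-1:-1/(0,2), h1:-1:+1/(1,1)*, h1:-2:-1/(1,0)
[(1,1)] O move#5: h0:-1:-1/(0,1)*, h1:-1:-1/(1,0)
[(0,1)] X move#6: h1:-1:+1/(0,0)*
[(0,0)] end (terminal -1, O#7); searched (3,3) to 6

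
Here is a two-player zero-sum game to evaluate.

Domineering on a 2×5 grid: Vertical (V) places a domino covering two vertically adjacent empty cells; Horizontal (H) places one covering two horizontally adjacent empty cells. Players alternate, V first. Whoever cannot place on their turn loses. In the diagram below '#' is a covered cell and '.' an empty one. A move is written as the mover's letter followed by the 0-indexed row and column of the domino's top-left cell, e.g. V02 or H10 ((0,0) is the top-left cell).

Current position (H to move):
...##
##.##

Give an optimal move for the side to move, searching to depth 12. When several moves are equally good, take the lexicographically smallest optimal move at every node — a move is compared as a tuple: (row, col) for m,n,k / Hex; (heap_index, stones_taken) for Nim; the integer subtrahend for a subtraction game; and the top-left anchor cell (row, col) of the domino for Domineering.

H's best at [...##/##.##]: H01

ply 1, H at ...##/##.## | H00=-1→##.##/##.##; H01=+1→.####/##.##*
ply 2: .####/##.## is terminal -1 (V); from ...##/##.## depth 12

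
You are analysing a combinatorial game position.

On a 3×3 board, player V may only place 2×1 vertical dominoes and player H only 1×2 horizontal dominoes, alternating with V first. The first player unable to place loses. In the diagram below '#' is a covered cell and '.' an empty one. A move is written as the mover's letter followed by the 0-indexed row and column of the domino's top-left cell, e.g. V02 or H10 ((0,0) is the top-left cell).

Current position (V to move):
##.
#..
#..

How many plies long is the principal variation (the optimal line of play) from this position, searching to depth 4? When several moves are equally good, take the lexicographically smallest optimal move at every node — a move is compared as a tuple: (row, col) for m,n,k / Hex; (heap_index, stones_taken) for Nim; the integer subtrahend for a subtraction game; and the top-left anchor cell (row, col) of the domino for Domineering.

PV length from [##./#../#..]: 1 ply

ply 1, V at ##./#../#.. | V02=-1→###/#.#/#..; V11=+1→##./##./##.*; V12=+1→##./#.#/#.#
ply 2: ##./##./##. is terminal -1 (H); from ##./#../#.. depth 4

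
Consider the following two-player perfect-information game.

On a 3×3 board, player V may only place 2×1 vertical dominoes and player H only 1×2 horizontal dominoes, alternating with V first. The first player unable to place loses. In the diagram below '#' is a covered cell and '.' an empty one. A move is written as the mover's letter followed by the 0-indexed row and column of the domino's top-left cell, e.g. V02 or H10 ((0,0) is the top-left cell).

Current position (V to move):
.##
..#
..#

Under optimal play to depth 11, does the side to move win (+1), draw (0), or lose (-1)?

value(.##/..#/..#, V) = +1

[.##/..#/..#] V move#1: V00:-1/###/#.#/..#, V10:+1/.##/#.#/#.#*, V11:+1/.##/.##/.##
[.##/#.#/#.#] end (terminal -1, H#2); searched .##/..#/..# to 11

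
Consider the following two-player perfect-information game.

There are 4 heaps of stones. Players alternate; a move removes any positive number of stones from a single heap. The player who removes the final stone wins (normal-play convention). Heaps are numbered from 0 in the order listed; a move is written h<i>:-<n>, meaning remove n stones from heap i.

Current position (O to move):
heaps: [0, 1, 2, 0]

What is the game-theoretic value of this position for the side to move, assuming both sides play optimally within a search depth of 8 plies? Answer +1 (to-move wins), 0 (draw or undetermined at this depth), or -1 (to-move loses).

[(0,1,2,0)] O move#1: h1:-1:-1/(0,0,2,0), h2:-1:+1/(0,1,1,0)*, h2:-2:-1/(0,1,0,0)
[(0,1,1,0)] X move#2: h1:-1:-1/(0,0,1,0)*, h2:-1:-1/(0,1,0,0)
[(0,0,1,0)] O move#3: h2:-1:+1/(0,0,0,0)*
[(0,0,0,0)] end (terminal -1, X#4); searched (0,1,2,0) to 8

value((0,1,2,0), O) = +1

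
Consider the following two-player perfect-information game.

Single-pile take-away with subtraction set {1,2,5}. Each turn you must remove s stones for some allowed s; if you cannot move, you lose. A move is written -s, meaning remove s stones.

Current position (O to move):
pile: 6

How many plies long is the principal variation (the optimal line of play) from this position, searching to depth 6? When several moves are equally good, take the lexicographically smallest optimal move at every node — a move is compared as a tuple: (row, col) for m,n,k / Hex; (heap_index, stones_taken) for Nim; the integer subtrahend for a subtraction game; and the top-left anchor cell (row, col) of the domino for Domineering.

ply 1, O at 6 | -1=-1→5*; -2=-1→4; -5=-1→1
ply 2, X at 5 | -1=-1→4; -2=+1→3*; -5=+1→0
ply 3, O at 3 | -1=-1→2*; -2=-1→1
ply 4, X at 2 | -1=-1→1; -2=+1→0*
ply 5: 0 is terminal -1 (O); from 6 depth 6

PV length from [6]: 4 plies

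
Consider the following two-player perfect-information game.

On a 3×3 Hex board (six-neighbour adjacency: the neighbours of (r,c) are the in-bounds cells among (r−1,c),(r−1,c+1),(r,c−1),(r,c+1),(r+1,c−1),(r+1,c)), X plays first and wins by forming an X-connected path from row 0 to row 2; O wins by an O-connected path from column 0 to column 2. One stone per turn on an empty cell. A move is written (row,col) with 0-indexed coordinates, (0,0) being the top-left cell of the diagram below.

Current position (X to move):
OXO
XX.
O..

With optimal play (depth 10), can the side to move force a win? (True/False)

ply 1, X at OXO/XX./O.. | (1,2)=+1→OXO/XXX/O..*; (2,1)=+1→OXO/XX./OX.; (2,2)=+1→OXO/XX./O.X
ply 2, O at OXO/XXX/O.. | (2,1)=-1→OXO/XXX/OO.*; (2,2)=-1→OXO/XXX/O.O
ply 3, X at OXO/XXX/OO. | (2,2)=+1→OXO/XXX/OOX*
ply 4: OXO/XXX/OOX is terminal -1 (O); from OXO/XX./O.. depth 10

X winning at [OXO/XX./O..]: True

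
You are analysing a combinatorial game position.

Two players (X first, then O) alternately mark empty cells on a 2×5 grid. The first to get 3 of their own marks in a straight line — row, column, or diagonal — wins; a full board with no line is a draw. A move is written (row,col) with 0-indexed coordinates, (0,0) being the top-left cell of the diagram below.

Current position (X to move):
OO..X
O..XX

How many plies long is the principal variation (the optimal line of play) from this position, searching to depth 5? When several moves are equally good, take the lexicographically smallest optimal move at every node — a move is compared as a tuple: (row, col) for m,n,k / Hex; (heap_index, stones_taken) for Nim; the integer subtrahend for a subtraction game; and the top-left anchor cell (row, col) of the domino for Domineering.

PV length from [OO..X/O..XX]: 3 plies

p1 X@[OO..X/O..XX]: (0,2)[OOX.X/O..XX]+1* (0,3)[OO.XX/O..XX]-1 (1,1)[OO..X/OX.XX]-1 (1,2)[OO..X/O.XXX]+1
p2 O@[OOX.X/O..XX]: (0,3)[OOXOX/O..XX]-1* (1,1)[OOX.X/OO.XX]-1 (1,2)[OOX.X/O.OXX]-1
p3 X@[OOXOX/O..XX]: (1,1)[OOXOX/OX.XX]+0 (1,2)[OOXOX/O.XXX]+1*
p4 O@[OOXOX/O.XXX] terminal -1; root [OO..X/O..XX] d5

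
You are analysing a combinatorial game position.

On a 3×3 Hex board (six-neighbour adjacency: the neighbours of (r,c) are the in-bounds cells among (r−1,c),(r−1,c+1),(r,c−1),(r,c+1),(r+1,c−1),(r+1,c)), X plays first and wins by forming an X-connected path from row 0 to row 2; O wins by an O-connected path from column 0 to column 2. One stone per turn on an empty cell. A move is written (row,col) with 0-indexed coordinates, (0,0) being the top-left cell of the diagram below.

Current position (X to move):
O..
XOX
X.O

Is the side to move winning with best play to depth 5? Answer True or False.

X winning at [O../XOX/X.O]: True

ply 1, X at O../XOX/X.O | (0,1)=+1→OX./XOX/X.O*; (0,2)=+1→O.X/XOX/X.O; (2,1)=+1→O../XOX/XXO
ply 2: OX./XOX/X.O is terminal -1 (O); from O../XOX/X.O depth 5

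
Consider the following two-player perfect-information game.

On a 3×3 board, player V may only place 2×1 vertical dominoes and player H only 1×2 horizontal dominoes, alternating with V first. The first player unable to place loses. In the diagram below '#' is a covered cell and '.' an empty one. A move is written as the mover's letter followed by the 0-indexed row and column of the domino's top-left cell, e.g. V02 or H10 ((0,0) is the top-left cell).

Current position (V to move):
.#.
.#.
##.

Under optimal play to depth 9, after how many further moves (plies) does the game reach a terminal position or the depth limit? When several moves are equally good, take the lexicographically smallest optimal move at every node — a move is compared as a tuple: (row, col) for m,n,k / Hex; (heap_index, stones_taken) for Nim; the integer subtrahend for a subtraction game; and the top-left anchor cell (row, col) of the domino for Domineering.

PV length from [.#./.#./##.]: 1 ply

p1 V@[.#./.#./##.]: V00[##./##./##.]+1* V02[.##/.##/##.]+1 V12[.#./.##/###]+1
p2 H@[##./##./##.] terminal -1; root [.#./.#./##.] d9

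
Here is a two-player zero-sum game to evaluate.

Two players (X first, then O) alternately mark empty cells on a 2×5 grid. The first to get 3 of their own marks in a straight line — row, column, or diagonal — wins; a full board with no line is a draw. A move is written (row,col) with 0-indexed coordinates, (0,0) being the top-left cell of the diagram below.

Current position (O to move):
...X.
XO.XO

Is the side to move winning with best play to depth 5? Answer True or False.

O winning at [...X./XO.XO]: False

ply 1, O at ...X./XO.XO | (0,0)=-1→O..X./XO.XO; (0,1)=+0→.O.X./XO.XO*; (0,2)=+0→..OX./XO.XO; (0,4)=+0→...XO/XO.XO; (1,2)=-1→...X./XOOXO
ply 2, X at .O.X./XO.XO | (0,0)=+0→XO.X./XO.XO*; (0,2)=+0→.OXX./XO.XO; (0,4)=+0→.O.XX/XO.XO; (1,2)=+0→.O.X./XOXXO
ply 3, O at XO.X./XO.XO | (0,2)=+0→XOOX./XO.XO*; (0,4)=+0→XO.XO/XO.XO; (1,2)=+0→XO.X./XOOXO
ply 4, X at XOOX./XO.XO | (0,4)=+0→XOOXX/XO.XO*; (1,2)=+0→XOOX./XOXXO
ply 5, O at XOOXX/XO.XO | (1,2)=+0→XOOXX/XOOXO*
ply 6: XOOXX/XOOXO is terminal +0 (X); from ...X./XO.XO depth 5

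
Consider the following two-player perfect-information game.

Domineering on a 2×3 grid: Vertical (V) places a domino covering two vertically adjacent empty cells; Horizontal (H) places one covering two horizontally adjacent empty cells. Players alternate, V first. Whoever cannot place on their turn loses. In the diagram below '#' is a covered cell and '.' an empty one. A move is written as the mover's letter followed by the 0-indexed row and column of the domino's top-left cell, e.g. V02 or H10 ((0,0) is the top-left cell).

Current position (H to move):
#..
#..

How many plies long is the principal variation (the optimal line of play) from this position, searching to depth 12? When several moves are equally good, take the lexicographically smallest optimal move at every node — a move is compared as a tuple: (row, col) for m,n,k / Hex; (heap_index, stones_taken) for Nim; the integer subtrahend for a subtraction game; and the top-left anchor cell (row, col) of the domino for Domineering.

ply 1, H at #../#.. | H01=+1→###/#..*; H11=+1→#../###
ply 2: ###/#.. is terminal -1 (V); from #../#.. depth 12

PV length from [#../#..]: 1 ply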